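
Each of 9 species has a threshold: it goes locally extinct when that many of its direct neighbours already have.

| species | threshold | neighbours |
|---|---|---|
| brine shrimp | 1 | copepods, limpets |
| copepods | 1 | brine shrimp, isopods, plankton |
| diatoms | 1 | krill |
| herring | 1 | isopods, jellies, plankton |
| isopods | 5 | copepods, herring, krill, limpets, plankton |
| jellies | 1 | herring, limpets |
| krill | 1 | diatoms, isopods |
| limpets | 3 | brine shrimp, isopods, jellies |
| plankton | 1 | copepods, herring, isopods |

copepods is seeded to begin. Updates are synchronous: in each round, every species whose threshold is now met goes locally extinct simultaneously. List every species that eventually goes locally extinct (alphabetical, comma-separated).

brine shrimp, copepods, herring, jellies, plankton

Round 1 — copepods goes locally extinct (initial).
Round 2 — checking thresholds:
  brine shrimp: 1 of 2 neighbours ≥ 1, goes locally extinct.
  isopods: 1 of 5 neighbours < 5, holds.
  plankton: 1 of 3 neighbours ≥ 1, goes locally extinct.
Round 3 — checking thresholds:
  herring: 1 of 3 neighbours ≥ 1, goes locally extinct.
  isopods: 2 of 5 neighbours < 5, holds.
  limpets: 1 of 3 neighbours < 3, holds.
Round 4 — checking thresholds:
  isopods: 3 of 5 neighbours < 5, holds.
  jellies: 1 of 2 neighbours ≥ 1, goes locally extinct.
  limpets: 1 of 3 neighbours < 3, holds.
Round 5 — no new extinctions; cascade stops.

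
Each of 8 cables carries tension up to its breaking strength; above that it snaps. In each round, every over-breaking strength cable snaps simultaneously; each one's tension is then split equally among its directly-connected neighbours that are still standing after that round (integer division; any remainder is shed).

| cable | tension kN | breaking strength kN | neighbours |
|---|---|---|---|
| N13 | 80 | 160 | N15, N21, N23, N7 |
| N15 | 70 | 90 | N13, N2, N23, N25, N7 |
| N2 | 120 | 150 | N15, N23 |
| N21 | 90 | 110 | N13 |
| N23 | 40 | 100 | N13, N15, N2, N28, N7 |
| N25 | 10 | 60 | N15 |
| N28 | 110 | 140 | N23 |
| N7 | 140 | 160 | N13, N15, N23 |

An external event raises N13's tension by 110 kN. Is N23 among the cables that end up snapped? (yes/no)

Round 1 — N13 at 190 > 160. N13 snaps.
  N13 sheds 190 kN to N15, N21, N23, N7: 47 each (2 lost).
    N15: 70+47 = 117 > 90
    N21: 90+47 = 137 > 110
    N23: 40+47 = 87 ≤ 100
    N7: 140+47 = 187 > 160
Round 2 — N15, N21, N7 snap.
  N15 sheds 117 kN to N2, N23, N25: 39 each.
    N2: 120+39 = 159 > 150
    N23: 87+39 = 126 > 100
    N25: 10+39 = 49 ≤ 60
  N21 sheds 137 kN: no online neighbours, lost.
  N7 sheds 187 kN to N23: 187 each.
    N23: 126+187 = 313 > 100
Round 3 — N2, N23 snap.
  N2 sheds 159 kN: no online neighbours, lost.
  N23 sheds 313 kN to N28: 313 each.
    N28: 110+313 = 423 > 140
Round 4 — N28 snaps.
  N28 sheds 423 kN: no online neighbours, lost.
No further breaks.

yes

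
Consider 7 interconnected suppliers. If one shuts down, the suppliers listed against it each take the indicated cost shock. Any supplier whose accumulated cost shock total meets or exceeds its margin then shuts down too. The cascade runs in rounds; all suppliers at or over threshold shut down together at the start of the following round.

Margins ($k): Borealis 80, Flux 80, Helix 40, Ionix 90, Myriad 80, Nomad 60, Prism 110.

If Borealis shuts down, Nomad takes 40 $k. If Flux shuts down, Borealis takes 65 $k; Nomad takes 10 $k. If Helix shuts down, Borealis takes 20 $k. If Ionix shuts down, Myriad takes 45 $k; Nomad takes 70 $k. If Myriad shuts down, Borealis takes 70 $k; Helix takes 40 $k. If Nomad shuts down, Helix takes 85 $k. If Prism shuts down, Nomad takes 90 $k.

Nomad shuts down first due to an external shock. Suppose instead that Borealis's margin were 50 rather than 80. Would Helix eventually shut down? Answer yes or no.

yes

With Borealis's margin at 50:
Round 1 — Nomad shuts down (initial).
  Helix: +85 → 85 ≥ 40
Round 2 — Helix shuts down.
  Borealis: +20 → 20 < 50
No further shutdowns.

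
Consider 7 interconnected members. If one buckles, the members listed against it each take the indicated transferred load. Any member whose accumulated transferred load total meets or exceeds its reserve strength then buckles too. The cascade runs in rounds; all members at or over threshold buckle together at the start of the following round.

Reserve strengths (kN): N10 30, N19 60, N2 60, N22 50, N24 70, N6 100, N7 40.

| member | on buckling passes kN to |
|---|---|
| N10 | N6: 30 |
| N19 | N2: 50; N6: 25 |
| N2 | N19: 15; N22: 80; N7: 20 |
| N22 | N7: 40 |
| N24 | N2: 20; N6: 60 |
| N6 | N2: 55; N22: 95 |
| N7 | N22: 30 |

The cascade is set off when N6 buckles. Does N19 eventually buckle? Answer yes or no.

Round 1 — N6 buckles (initial).
  N2: +55 → 55 < 60
  N22: +95 → 95 ≥ 50
Round 2 — N22 buckles.
  N7: +40 → 40 ≥ 40
Round 3 — N7 buckles.
No further bucklings.

no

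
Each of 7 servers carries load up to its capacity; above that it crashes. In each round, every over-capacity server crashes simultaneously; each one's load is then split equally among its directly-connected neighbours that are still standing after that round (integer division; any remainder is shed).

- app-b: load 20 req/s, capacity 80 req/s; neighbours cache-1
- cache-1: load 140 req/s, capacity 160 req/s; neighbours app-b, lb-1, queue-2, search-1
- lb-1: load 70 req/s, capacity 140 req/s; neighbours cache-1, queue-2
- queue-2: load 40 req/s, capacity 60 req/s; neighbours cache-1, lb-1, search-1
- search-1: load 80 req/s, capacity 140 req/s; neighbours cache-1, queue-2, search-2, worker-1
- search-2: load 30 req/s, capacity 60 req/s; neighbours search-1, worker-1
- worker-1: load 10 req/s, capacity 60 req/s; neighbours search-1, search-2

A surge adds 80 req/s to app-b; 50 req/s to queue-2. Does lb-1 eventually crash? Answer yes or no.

yes

Round 1 — app-b at 100 > 80; queue-2 at 90 > 60. app-b, queue-2 crash.
  app-b sheds 100 req/s to cache-1: 100 each.
    cache-1: 140+100 = 240 > 160
  queue-2 sheds 90 req/s to cache-1, lb-1, search-1: 30 each.
    cache-1: 240+30 = 270 > 160
    lb-1: 70+30 = 100 ≤ 140
    search-1: 80+30 = 110 ≤ 140
Round 2 — cache-1 crashes.
  cache-1 sheds 270 req/s to lb-1, search-1: 135 each.
    lb-1: 100+135 = 235 > 140
    search-1: 110+135 = 245 > 140
Round 3 — lb-1, search-1 crash.
  lb-1 sheds 235 req/s: no online neighbours, lost.
  search-1 sheds 245 req/s to search-2, worker-1: 122 each (1 lost).
    search-2: 30+122 = 152 > 60
    worker-1: 10+122 = 132 > 60
Round 4 — search-2, worker-1 crash.
  search-2 sheds 152 req/s: no online neighbours, lost.
  worker-1 sheds 132 req/s: no online neighbours, lost.
No further crashes.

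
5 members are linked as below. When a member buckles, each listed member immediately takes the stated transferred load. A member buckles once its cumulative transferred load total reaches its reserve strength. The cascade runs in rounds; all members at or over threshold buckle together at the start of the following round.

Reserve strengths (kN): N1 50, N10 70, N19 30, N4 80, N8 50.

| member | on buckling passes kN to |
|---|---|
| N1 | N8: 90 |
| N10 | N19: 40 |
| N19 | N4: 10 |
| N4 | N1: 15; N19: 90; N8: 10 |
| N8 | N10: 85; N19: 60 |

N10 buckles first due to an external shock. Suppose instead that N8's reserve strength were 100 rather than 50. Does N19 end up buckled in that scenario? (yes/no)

With N8's reserve strength at 100:
Round 1 — N10 buckles (initial).
  N19: +40 → 40 ≥ 30
Round 2 — N19 buckles.
  N4: +10 → 10 < 80
No further bucklings.

yes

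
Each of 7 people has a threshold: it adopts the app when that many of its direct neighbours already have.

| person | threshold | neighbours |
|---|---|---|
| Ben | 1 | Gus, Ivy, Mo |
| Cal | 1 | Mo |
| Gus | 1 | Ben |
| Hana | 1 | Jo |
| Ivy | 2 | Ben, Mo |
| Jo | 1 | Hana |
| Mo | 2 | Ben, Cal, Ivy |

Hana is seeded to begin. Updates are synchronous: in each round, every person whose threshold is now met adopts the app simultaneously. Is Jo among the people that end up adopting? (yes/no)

yes

Round 1 — Hana adopts the app (initial).
Round 2 — checking thresholds:
  Jo: 1 of 1 neighbours ≥ 1, adopts the app.
Round 3 — no new adoptions; cascade stops.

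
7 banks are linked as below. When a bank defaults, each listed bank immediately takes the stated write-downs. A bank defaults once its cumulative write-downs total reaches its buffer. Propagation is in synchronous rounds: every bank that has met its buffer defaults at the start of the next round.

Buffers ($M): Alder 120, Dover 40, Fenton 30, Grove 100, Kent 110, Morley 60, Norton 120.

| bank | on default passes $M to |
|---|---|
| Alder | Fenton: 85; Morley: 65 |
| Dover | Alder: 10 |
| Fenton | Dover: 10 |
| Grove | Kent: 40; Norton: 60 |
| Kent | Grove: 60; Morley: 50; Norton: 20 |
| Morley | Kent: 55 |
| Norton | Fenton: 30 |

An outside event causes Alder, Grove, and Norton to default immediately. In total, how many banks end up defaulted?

5

Round 1 — Alder, Grove, Norton default (initial).
  Fenton: +85+30 → 115 ≥ 30
  Kent: +40 → 40 < 110
  Morley: +65 → 65 ≥ 60
Round 2 — Fenton, Morley default.
  Dover: +10 → 10 < 40
  Kent: +55 → 95 < 110
No further defaults.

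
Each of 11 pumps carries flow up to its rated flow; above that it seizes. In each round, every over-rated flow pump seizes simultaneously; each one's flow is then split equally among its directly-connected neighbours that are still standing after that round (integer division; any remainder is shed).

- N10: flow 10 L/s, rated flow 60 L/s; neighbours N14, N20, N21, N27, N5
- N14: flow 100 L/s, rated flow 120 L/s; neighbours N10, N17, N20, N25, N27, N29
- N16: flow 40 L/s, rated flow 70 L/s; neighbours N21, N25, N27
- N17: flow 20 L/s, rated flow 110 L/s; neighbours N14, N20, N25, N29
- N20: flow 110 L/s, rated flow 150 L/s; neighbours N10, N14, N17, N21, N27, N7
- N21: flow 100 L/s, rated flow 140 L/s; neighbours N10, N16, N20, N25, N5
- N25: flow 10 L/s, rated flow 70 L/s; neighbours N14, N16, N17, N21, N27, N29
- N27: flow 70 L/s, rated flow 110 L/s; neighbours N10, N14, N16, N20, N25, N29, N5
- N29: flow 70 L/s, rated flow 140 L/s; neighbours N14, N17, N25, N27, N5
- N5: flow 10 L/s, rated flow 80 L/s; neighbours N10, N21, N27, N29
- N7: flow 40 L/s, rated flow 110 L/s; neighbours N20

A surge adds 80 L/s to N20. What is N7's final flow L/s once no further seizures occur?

Round 1 — N20 at 190 > 150. N20 seizes.
  N20 sheds 190 L/s to N10, N14, N17, N21, N27, N7: 31 each (4 lost).
    N10: 10+31 = 41 ≤ 60
    N14: 100+31 = 131 > 120
    N17: 20+31 = 51 ≤ 110
    N21: 100+31 = 131 ≤ 140
    N27: 70+31 = 101 ≤ 110
    N7: 40+31 = 71 ≤ 110
Round 2 — N14 seizes.
  N14 sheds 131 L/s to N10, N17, N25, N27, N29: 26 each (1 lost).
    N10: 41+26 = 67 > 60
    N17: 51+26 = 77 ≤ 110
    N25: 10+26 = 36 ≤ 70
    N27: 101+26 = 127 > 110
    N29: 70+26 = 96 ≤ 140
Round 3 — N10, N27 seize.
  N10 sheds 67 L/s to N21, N5: 33 each (1 lost).
    N21: 131+33 = 164 > 140
    N5: 10+33 = 43 ≤ 80
  N27 sheds 127 L/s to N16, N25, N29, N5: 31 each (3 lost).
    N16: 40+31 = 71 > 70
    N25: 36+31 = 67 ≤ 70
    N29: 96+31 = 127 ≤ 140
    N5: 43+31 = 74 ≤ 80
Round 4 — N16, N21 seize.
  N16 sheds 71 L/s to N25: 71 each.
    N25: 67+71 = 138 > 70
  N21 sheds 164 L/s to N25, N5: 82 each.
    N25: 138+82 = 220 > 70
    N5: 74+82 = 156 > 80
Round 5 — N25, N5 seize.
  N25 sheds 220 L/s to N17, N29: 110 each.
    N17: 77+110 = 187 > 110
    N29: 127+110 = 237 > 140
  N5 sheds 156 L/s to N29: 156 each.
    N29: 237+156 = 393 > 140
Round 6 — N17, N29 seize.
  N17 sheds 187 L/s: no online neighbours, lost.
  N29 sheds 393 L/s: no online neighbours, lost.
No further seizures.

71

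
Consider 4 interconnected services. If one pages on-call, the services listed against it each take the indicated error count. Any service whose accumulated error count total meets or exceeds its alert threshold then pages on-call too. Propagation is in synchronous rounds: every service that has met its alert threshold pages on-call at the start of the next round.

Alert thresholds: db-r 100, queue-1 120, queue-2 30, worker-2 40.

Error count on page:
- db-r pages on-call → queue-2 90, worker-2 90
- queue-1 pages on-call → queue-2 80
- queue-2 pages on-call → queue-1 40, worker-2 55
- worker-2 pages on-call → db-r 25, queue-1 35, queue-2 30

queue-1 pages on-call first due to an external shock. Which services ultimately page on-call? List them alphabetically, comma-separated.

Round 1 — queue-1 pages on-call (initial).
  queue-2: +80 → 80 ≥ 30
Round 2 — queue-2 pages on-call.
  worker-2: +55 → 55 ≥ 40
Round 3 — worker-2 pages on-call.
  db-r: +25 → 25 < 100
No further pages.

queue-1, queue-2, worker-2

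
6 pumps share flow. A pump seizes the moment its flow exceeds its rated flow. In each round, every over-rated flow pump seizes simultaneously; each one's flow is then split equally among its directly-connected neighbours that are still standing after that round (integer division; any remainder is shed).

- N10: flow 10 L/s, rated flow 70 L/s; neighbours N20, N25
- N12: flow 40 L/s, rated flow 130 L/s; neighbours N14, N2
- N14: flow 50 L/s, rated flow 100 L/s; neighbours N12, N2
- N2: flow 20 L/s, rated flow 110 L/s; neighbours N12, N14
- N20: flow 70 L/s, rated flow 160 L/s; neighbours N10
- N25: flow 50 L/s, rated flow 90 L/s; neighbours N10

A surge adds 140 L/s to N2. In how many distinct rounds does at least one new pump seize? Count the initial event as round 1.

Round 1 — N2 at 160 > 110. N2 seizes.
  N2 sheds 160 L/s to N12, N14: 80 each.
    N12: 40+80 = 120 ≤ 130
    N14: 50+80 = 130 > 100
Round 2 — N14 seizes.
  N14 sheds 130 L/s to N12: 130 each.
    N12: 120+130 = 250 > 130
Round 3 — N12 seizes.
  N12 sheds 250 L/s: no online neighbours, lost.
No further seizures.

3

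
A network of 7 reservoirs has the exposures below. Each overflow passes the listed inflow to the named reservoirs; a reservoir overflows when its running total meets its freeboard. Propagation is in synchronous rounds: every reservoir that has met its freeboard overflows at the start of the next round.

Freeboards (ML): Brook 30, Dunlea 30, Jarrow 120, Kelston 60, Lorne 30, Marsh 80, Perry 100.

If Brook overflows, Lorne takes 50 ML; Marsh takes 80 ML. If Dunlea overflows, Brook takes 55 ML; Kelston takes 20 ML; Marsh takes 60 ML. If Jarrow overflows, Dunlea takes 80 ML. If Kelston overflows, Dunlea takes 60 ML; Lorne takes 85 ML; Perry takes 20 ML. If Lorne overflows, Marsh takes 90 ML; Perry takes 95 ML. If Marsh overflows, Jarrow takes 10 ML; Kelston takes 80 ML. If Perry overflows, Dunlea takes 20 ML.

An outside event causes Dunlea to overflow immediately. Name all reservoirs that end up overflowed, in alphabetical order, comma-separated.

Round 1 — Dunlea overflows (initial).
  Brook: +55 → 55 ≥ 30
  Kelston: +20 → 20 < 60
  Marsh: +60 → 60 < 80
Round 2 — Brook overflows.
  Lorne: +50 → 50 ≥ 30
  Marsh: +80 → 140 ≥ 80
Round 3 — Lorne, Marsh overflow.
  Jarrow: +10 → 10 < 120
  Kelston: +80 → 100 ≥ 60
  Perry: +95 → 95 < 100
Round 4 — Kelston overflows.
  Perry: +20 → 115 ≥ 100
Round 5 — Perry overflows.
No further overflows.

Brook, Dunlea, Kelston, Lorne, Marsh, Perry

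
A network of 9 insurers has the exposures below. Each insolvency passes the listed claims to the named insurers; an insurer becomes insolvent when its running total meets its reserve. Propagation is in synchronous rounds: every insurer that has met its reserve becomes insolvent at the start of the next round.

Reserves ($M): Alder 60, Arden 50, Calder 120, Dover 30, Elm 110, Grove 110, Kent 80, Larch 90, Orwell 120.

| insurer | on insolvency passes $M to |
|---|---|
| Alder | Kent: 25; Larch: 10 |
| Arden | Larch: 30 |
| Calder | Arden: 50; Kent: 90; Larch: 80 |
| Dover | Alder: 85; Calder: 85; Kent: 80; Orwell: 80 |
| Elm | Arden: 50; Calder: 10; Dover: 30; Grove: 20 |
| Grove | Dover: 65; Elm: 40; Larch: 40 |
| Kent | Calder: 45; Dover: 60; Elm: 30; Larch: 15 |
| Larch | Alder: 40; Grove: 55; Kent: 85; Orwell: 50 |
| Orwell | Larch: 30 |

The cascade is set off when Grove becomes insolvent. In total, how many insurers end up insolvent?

Round 1 — Grove becomes insolvent (initial).
  Dover: +65 → 65 ≥ 30
  Elm: +40 → 40 < 110
  Larch: +40 → 40 < 90
Round 2 — Dover becomes insolvent.
  Alder: +85 → 85 ≥ 60
  Calder: +85 → 85 < 120
  Kent: +80 → 80 ≥ 80
  Orwell: +80 → 80 < 120
Round 3 — Alder, Kent become insolvent.
  Calder: +45 → 130 ≥ 120
  Elm: +30 → 70 < 110
  Larch: +10+15 → 65 < 90
Round 4 — Calder becomes insolvent.
  Arden: +50 → 50 ≥ 50
  Larch: +80 → 145 ≥ 90
Round 5 — Arden, Larch become insolvent.
  Orwell: +50 → 130 ≥ 120
Round 6 — Orwell becomes insolvent.
No further insolvencies.

8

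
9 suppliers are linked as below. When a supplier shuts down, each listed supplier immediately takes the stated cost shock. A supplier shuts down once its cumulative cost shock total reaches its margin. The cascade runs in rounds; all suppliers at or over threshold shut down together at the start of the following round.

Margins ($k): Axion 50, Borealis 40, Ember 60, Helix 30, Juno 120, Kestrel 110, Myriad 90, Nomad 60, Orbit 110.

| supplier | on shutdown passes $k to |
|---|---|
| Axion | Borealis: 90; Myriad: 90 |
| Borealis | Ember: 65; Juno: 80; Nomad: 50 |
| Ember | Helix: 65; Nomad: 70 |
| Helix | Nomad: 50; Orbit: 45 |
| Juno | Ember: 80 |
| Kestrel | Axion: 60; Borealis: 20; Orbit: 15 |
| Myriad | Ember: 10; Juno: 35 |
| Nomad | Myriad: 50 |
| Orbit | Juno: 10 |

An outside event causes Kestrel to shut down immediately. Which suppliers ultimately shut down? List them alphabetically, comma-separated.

Round 1 — Kestrel shuts down (initial).
  Axion: +60 → 60 ≥ 50
  Borealis: +20 → 20 < 40
  Orbit: +15 → 15 < 110
Round 2 — Axion shuts down.
  Borealis: +90 → 110 ≥ 40
  Myriad: +90 → 90 ≥ 90
Round 3 — Borealis, Myriad shut down.
  Ember: +65+10 → 75 ≥ 60
  Juno: +80+35 → 115 < 120
  Nomad: +50 → 50 < 60
Round 4 — Ember shuts down.
  Helix: +65 → 65 ≥ 30
  Nomad: +70 → 120 ≥ 60
Round 5 — Helix, Nomad shut down.
  Orbit: +45 → 60 < 110
No further shutdowns.

Axion, Borealis, Ember, Helix, Kestrel, Myriad, Nomad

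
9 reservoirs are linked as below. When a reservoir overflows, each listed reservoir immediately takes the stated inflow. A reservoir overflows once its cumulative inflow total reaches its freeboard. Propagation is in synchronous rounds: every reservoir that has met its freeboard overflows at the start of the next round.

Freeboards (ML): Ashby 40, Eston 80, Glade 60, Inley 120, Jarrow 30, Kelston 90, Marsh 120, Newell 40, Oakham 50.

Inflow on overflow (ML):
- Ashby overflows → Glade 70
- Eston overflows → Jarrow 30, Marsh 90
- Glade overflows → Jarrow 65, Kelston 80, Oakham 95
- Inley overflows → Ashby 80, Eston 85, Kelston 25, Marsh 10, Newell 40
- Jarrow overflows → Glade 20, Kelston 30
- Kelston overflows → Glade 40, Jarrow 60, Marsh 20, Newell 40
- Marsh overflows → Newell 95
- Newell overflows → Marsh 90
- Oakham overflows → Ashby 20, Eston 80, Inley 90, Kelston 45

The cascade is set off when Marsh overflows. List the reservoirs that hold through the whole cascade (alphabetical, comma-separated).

Round 1 — Marsh overflows (initial).
  Newell: +95 → 95 ≥ 40
Round 2 — Newell overflows.
No further overflows.

Ashby, Eston, Glade, Inley, Jarrow, Kelston, Oakham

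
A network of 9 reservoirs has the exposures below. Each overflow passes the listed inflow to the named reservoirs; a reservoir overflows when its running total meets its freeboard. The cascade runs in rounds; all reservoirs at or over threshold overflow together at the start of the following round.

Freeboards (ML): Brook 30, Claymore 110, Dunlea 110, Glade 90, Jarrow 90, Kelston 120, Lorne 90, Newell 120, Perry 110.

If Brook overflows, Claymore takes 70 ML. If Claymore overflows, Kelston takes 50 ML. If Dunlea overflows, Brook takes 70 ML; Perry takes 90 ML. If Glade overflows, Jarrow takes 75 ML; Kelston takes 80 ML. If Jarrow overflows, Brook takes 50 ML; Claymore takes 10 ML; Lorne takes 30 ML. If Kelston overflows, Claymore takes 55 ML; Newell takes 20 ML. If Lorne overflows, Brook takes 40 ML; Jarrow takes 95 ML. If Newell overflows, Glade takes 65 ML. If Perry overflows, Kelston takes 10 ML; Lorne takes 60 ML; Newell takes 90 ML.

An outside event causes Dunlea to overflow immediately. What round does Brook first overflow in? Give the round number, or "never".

Round 1 — Dunlea overflows (initial).
  Brook: +70 → 70 ≥ 30
  Perry: +90 → 90 < 110
Round 2 — Brook overflows.
  Claymore: +70 → 70 < 110
No further overflows.

2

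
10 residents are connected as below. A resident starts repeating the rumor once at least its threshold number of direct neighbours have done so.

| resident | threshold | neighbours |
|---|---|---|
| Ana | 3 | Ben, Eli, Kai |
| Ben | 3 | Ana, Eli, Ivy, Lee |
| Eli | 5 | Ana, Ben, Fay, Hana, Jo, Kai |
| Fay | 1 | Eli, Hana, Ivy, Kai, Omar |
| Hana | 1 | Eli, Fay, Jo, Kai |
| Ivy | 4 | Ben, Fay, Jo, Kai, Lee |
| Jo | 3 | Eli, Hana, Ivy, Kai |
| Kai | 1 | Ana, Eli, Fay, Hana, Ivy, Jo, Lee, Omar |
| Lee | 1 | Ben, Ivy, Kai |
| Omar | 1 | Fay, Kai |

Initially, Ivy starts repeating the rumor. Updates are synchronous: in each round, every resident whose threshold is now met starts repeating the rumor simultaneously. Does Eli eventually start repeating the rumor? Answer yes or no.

Round 1 — Ivy starts repeating the rumor (initial).
Round 2 — checking thresholds:
  Ben: 1 of 4 neighbours < 3, holds.
  Fay: 1 of 5 neighbours ≥ 1, starts repeating the rumor.
  Jo: 1 of 4 neighbours < 3, holds.
  Kai: 1 of 8 neighbours ≥ 1, starts repeating the rumor.
  Lee: 1 of 3 neighbours ≥ 1, starts repeating the rumor.
Round 3 — checking thresholds:
  Ana: 1 of 3 neighbours < 3, holds.
  Ben: 2 of 4 neighbours < 3, holds.
  Eli: 2 of 6 neighbours < 5, holds.
  Hana: 2 of 4 neighbours ≥ 1, starts repeating the rumor.
  Jo: 2 of 4 neighbours < 3, holds.
  Omar: 2 of 2 neighbours ≥ 1, starts repeating the rumor.
Round 4 — checking thresholds:
  Ana: 1 of 3 neighbours < 3, holds.
  Ben: 2 of 4 neighbours < 3, holds.
  Eli: 3 of 6 neighbours < 5, holds.
  Jo: 3 of 4 neighbours ≥ 3, starts repeating the rumor.
Round 5 — no new spreads; cascade stops.

no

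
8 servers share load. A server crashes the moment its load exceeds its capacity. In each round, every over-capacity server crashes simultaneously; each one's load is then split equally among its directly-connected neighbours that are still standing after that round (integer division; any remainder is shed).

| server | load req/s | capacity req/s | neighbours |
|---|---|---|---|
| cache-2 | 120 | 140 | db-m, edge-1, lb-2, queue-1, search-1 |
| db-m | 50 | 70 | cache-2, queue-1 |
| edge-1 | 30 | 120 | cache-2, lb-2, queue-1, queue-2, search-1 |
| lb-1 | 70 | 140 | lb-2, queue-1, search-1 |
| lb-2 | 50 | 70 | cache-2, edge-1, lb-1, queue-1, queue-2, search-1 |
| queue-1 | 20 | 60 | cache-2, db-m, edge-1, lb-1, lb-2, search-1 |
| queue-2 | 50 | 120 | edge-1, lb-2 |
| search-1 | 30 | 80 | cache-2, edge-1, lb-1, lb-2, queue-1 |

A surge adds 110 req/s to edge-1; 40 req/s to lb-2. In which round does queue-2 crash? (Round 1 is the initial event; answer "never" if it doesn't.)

Round 1 — edge-1 at 140 > 120; lb-2 at 90 > 70. edge-1, lb-2 crash.
  edge-1 sheds 140 req/s to cache-2, queue-1, queue-2, search-1: 35 each.
    cache-2: 120+35 = 155 > 140
    queue-1: 20+35 = 55 ≤ 60
    queue-2: 50+35 = 85 ≤ 120
    search-1: 30+35 = 65 ≤ 80
  lb-2 sheds 90 req/s to cache-2, lb-1, queue-1, queue-2, search-1: 18 each.
    cache-2: 155+18 = 173 > 140
    lb-1: 70+18 = 88 ≤ 140
    queue-1: 55+18 = 73 > 60
    queue-2: 85+18 = 103 ≤ 120
    search-1: 65+18 = 83 > 80
Round 2 — cache-2, queue-1, search-1 crash.
  cache-2 sheds 173 req/s to db-m: 173 each.
    db-m: 50+173 = 223 > 70
  queue-1 sheds 73 req/s to db-m, lb-1: 36 each (1 lost).
    db-m: 223+36 = 259 > 70
    lb-1: 88+36 = 124 ≤ 140
  search-1 sheds 83 req/s to lb-1: 83 each.
    lb-1: 124+83 = 207 > 140
Round 3 — db-m, lb-1 crash.
  db-m sheds 259 req/s: no online neighbours, lost.
  lb-1 sheds 207 req/s: no online neighbours, lost.
No further crashes.

never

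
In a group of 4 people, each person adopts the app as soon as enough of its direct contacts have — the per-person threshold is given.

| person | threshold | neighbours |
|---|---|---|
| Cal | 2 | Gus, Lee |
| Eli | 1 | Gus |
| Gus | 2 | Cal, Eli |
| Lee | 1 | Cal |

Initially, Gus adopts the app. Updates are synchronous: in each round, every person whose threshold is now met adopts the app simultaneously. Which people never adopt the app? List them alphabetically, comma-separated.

Cal, Lee

Round 1 — Gus adopts the app (initial).
Round 2 — checking thresholds:
  Cal: 1 of 2 neighbours < 2, holds.
  Eli: 1 of 1 neighbours ≥ 1, adopts the app.
Round 3 — no new adoptions; cascade stops.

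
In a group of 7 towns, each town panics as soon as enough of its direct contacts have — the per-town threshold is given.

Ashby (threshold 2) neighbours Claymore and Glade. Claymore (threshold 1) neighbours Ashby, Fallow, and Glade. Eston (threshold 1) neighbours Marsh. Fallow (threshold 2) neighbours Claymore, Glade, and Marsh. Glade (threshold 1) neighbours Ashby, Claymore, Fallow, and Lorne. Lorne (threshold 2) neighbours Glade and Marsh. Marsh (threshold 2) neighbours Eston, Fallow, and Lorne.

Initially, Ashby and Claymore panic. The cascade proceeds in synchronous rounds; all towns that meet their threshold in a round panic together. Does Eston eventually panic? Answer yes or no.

no

Round 1 — Ashby, Claymore panic (initial).
Round 2 — checking thresholds:
  Fallow: 1 of 3 neighbours < 2, holds.
  Glade: 2 of 4 neighbours ≥ 1, panics.
Round 3 — checking thresholds:
  Fallow: 2 of 3 neighbours ≥ 2, panics.
  Lorne: 1 of 2 neighbours < 2, holds.
Round 4 — no new panics; cascade stops.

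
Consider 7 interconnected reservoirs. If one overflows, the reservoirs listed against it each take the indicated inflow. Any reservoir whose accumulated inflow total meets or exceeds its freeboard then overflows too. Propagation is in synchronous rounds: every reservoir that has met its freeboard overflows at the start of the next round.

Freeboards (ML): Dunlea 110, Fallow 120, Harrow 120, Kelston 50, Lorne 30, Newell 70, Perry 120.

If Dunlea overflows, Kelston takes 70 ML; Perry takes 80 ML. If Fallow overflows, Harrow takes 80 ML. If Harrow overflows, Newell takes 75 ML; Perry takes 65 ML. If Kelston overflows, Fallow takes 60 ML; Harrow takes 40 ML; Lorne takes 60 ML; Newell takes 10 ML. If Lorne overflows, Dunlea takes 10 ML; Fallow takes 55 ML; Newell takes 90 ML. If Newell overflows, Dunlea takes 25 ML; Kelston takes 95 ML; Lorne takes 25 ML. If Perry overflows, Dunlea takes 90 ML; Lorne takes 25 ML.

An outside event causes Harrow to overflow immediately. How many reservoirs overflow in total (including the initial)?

Round 1 — Harrow overflows (initial).
  Newell: +75 → 75 ≥ 70
  Perry: +65 → 65 < 120
Round 2 — Newell overflows.
  Dunlea: +25 → 25 < 110
  Kelston: +95 → 95 ≥ 50
  Lorne: +25 → 25 < 30
Round 3 — Kelston overflows.
  Fallow: +60 → 60 < 120
  Lorne: +60 → 85 ≥ 30
Round 4 — Lorne overflows.
  Dunlea: +10 → 35 < 110
  Fallow: +55 → 115 < 120
No further overflows.

4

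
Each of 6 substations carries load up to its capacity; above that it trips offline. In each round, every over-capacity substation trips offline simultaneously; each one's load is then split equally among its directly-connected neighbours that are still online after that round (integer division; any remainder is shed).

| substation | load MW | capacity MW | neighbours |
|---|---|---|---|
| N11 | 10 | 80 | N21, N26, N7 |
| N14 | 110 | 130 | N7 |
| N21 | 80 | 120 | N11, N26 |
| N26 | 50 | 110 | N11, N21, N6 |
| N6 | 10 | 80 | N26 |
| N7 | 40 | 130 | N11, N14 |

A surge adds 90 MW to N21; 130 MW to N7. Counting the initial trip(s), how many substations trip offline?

6

Round 1 — N21 at 170 > 120; N7 at 170 > 130. N21, N7 trip offline.
  N21 sheds 170 MW to N11, N26: 85 each.
    N11: 10+85 = 95 > 80
    N26: 50+85 = 135 > 110
  N7 sheds 170 MW to N11, N14: 85 each.
    N11: 95+85 = 180 > 80
    N14: 110+85 = 195 > 130
Round 2 — N11, N14, N26 trip offline.
  N11 sheds 180 MW: no online neighbours, lost.
  N14 sheds 195 MW: no online neighbours, lost.
  N26 sheds 135 MW to N6: 135 each.
    N6: 10+135 = 145 > 80
Round 3 — N6 trips offline.
  N6 sheds 145 MW: no online neighbours, lost.
No further trips.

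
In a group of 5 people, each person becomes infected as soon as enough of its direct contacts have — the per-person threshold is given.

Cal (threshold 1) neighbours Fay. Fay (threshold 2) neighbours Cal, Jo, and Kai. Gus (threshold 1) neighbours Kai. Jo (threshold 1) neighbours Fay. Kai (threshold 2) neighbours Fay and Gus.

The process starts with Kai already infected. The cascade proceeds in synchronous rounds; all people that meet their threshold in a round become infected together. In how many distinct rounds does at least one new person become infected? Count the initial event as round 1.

Round 1 — Kai becomes infected (initial).
Round 2 — checking thresholds:
  Fay: 1 of 3 neighbours < 2, holds.
  Gus: 1 of 1 neighbours ≥ 1, becomes infected.
Round 3 — no new infections; cascade stops.

2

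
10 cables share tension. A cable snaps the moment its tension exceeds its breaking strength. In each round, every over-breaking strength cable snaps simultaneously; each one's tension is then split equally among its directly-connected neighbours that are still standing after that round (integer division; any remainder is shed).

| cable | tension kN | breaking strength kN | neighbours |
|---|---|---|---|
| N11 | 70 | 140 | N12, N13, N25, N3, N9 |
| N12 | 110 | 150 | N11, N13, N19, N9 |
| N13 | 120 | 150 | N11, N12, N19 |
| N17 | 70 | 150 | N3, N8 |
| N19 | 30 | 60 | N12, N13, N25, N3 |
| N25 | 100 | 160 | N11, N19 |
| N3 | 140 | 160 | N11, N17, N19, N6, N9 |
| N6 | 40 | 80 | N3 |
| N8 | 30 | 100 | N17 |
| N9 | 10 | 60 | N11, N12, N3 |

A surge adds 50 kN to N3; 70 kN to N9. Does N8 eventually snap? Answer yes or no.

Round 1 — N3 at 190 > 160; N9 at 80 > 60. N3, N9 snap.
  N3 sheds 190 kN to N11, N17, N19, N6: 47 each (2 lost).
    N11: 70+47 = 117 ≤ 140
    N17: 70+47 = 117 ≤ 150
    N19: 30+47 = 77 > 60
    N6: 40+47 = 87 > 80
  N9 sheds 80 kN to N11, N12: 40 each.
    N11: 117+40 = 157 > 140
    N12: 110+40 = 150 ≤ 150
Round 2 — N11, N19, N6 snap.
  N11 sheds 157 kN to N12, N13, N25: 52 each (1 lost).
    N12: 150+52 = 202 > 150
    N13: 120+52 = 172 > 150
    N25: 100+52 = 152 ≤ 160
  N19 sheds 77 kN to N12, N13, N25: 25 each (2 lost).
    N12: 202+25 = 227 > 150
    N13: 172+25 = 197 > 150
    N25: 152+25 = 177 > 160
  N6 sheds 87 kN: no online neighbours, lost.
Round 3 — N12, N13, N25 snap.
  N12 sheds 227 kN: no online neighbours, lost.
  N13 sheds 197 kN: no online neighbours, lost.
  N25 sheds 177 kN: no online neighbours, lost.
No further breaks.

no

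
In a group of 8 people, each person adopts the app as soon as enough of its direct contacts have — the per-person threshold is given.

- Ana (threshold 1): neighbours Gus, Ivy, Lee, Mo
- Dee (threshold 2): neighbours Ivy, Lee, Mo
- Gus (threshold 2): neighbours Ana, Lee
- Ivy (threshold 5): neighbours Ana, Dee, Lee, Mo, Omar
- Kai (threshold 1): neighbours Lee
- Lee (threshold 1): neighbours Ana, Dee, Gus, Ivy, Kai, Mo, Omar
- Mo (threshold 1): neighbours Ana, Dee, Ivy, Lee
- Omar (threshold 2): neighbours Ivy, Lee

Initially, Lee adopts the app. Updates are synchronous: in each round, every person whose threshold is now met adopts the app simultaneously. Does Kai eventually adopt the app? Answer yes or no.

yes

Round 1 — Lee adopts the app (initial).
Round 2 — checking thresholds:
  Ana: 1 of 4 neighbours ≥ 1, adopts the app.
  Dee: 1 of 3 neighbours < 2, below threshold.
  Gus: 1 of 2 neighbours < 2, below threshold.
  Ivy: 1 of 5 neighbours < 5, below threshold.
  Kai: 1 of 1 neighbours ≥ 1, adopts the app.
  Mo: 1 of 4 neighbours ≥ 1, adopts the app.
  Omar: 1 of 2 neighbours < 2, below threshold.
Round 3 — checking thresholds:
  Dee: 2 of 3 neighbours ≥ 2, adopts the app.
  Gus: 2 of 2 neighbours ≥ 2, adopts the app.
  Ivy: 3 of 5 neighbours < 5, below threshold.
  Omar: 1 of 2 neighbours < 2, below threshold.
Round 4 — no new adoptions; cascade stops.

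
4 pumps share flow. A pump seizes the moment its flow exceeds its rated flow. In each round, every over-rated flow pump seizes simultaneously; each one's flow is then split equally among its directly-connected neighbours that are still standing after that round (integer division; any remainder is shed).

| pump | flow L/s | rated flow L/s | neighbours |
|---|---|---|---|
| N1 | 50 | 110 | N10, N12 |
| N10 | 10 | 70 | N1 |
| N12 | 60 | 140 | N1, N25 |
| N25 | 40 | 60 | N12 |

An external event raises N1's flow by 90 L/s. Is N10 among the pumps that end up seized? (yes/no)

yes

Round 1 — N1 at 140 > 110. N1 seizes.
  N1 sheds 140 L/s to N10, N12: 70 each.
    N10: 10+70 = 80 > 70
    N12: 60+70 = 130 ≤ 140
Round 2 — N10 seizes.
  N10 sheds 80 L/s: no online neighbours, lost.
No further seizures.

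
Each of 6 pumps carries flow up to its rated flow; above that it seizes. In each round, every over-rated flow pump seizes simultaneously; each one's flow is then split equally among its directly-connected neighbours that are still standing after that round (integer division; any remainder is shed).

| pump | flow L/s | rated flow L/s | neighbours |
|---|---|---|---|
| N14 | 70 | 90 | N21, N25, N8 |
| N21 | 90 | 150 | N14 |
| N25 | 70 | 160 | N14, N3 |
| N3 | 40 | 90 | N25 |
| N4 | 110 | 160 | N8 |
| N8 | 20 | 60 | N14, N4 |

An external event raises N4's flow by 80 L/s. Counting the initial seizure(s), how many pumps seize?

Round 1 — N4 at 190 > 160. N4 seizes.
  N4 sheds 190 L/s to N8: 190 each.
    N8: 20+190 = 210 > 60
Round 2 — N8 seizes.
  N8 sheds 210 L/s to N14: 210 each.
    N14: 70+210 = 280 > 90
Round 3 — N14 seizes.
  N14 sheds 280 L/s to N21, N25: 140 each.
    N21: 90+140 = 230 > 150
    N25: 70+140 = 210 > 160
Round 4 — N21, N25 seize.
  N21 sheds 230 L/s: no online neighbours, lost.
  N25 sheds 210 L/s to N3: 210 each.
    N3: 40+210 = 250 > 90
Round 5 — N3 seizes.
  N3 sheds 250 L/s: no online neighbours, lost.
No further seizures.

6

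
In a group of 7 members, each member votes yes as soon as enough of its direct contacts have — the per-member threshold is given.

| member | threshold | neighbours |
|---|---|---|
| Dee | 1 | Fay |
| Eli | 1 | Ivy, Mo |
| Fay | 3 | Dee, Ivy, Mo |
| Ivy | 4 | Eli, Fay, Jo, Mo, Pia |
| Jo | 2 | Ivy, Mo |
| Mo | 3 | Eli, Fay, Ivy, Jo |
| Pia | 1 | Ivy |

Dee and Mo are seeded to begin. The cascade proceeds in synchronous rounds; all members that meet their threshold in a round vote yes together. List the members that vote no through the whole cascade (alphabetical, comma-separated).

Round 1 — Dee, Mo vote yes (initial).
Round 2 — checking thresholds:
  Eli: 1 of 2 neighbours ≥ 1, votes yes.
  Fay: 2 of 3 neighbours < 3, holds.
  Ivy: 1 of 5 neighbours < 4, holds.
  Jo: 1 of 2 neighbours < 2, holds.
Round 3 — no new yes votes; cascade stops.

Fay, Ivy, Jo, Pia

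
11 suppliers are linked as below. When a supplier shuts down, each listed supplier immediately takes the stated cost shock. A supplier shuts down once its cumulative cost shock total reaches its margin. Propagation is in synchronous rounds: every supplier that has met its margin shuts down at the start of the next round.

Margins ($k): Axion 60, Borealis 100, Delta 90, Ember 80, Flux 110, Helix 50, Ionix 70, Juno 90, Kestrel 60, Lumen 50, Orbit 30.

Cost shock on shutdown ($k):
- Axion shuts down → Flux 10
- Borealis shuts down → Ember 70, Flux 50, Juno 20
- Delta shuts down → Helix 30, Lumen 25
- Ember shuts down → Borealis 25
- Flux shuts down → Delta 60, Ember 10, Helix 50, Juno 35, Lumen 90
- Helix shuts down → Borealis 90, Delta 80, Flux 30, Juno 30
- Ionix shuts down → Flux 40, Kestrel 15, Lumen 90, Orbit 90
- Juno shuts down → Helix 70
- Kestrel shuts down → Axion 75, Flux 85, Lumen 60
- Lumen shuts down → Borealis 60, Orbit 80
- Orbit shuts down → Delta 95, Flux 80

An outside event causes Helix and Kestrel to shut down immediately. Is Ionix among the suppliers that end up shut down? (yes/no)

no

Round 1 — Helix, Kestrel shut down (initial).
  Axion: +75 → 75 ≥ 60
  Borealis: +90 → 90 < 100
  Delta: +80 → 80 < 90
  Flux: +30+85 → 115 ≥ 110
  Juno: +30 → 30 < 90
  Lumen: +60 → 60 ≥ 50
Round 2 — Axion, Flux, Lumen shut down.
  Borealis: +60 → 150 ≥ 100
  Delta: +60 → 140 ≥ 90
  Ember: +10 → 10 < 80
  Juno: +35 → 65 < 90
  Orbit: +80 → 80 ≥ 30
Round 3 — Borealis, Delta, Orbit shut down.
  Ember: +70 → 80 ≥ 80
  Juno: +20 → 85 < 90
Round 4 — Ember shuts down.
No further shutdowns.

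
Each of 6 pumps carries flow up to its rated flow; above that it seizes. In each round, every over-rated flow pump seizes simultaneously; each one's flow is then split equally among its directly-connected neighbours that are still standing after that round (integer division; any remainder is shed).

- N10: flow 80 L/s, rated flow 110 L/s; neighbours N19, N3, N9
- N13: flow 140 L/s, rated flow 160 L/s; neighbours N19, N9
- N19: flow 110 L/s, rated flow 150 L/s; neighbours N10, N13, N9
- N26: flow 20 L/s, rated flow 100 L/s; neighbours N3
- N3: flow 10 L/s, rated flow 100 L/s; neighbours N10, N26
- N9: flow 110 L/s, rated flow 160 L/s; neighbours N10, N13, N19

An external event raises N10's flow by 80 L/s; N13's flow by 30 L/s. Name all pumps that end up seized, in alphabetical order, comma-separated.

Round 1 — N10 at 160 > 110; N13 at 170 > 160. N10, N13 seize.
  N10 sheds 160 L/s to N19, N3, N9: 53 each (1 lost).
    N19: 110+53 = 163 > 150
    N3: 10+53 = 63 ≤ 100
    N9: 110+53 = 163 > 160
  N13 sheds 170 L/s to N19, N9: 85 each.
    N19: 163+85 = 248 > 150
    N9: 163+85 = 248 > 160
Round 2 — N19, N9 seize.
  N19 sheds 248 L/s: no online neighbours, lost.
  N9 sheds 248 L/s: no online neighbours, lost.
No further seizures.

N10, N13, N19, N9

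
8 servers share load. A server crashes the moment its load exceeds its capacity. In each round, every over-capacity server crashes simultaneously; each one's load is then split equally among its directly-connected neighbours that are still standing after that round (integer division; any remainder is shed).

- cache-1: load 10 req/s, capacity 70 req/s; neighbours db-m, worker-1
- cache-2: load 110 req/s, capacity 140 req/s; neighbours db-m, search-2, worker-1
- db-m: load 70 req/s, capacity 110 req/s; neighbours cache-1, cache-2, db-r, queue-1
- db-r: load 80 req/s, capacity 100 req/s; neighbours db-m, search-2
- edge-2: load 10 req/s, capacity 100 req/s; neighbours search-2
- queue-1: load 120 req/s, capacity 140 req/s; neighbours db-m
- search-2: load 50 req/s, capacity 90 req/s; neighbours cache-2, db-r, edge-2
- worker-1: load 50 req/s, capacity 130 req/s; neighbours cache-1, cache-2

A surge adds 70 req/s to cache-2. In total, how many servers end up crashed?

5

Round 1 — cache-2 at 180 > 140. cache-2 crashes.
  cache-2 sheds 180 req/s to db-m, search-2, worker-1: 60 each.
    db-m: 70+60 = 130 > 110
    search-2: 50+60 = 110 > 90
    worker-1: 50+60 = 110 ≤ 130
Round 2 — db-m, search-2 crash.
  db-m sheds 130 req/s to cache-1, db-r, queue-1: 43 each (1 lost).
    cache-1: 10+43 = 53 ≤ 70
    db-r: 80+43 = 123 > 100
    queue-1: 120+43 = 163 > 140
  search-2 sheds 110 req/s to db-r, edge-2: 55 each.
    db-r: 123+55 = 178 > 100
    edge-2: 10+55 = 65 ≤ 100
Round 3 — db-r, queue-1 crash.
  db-r sheds 178 req/s: no online neighbours, lost.
  queue-1 sheds 163 req/s: no online neighbours, lost.
No further crashes.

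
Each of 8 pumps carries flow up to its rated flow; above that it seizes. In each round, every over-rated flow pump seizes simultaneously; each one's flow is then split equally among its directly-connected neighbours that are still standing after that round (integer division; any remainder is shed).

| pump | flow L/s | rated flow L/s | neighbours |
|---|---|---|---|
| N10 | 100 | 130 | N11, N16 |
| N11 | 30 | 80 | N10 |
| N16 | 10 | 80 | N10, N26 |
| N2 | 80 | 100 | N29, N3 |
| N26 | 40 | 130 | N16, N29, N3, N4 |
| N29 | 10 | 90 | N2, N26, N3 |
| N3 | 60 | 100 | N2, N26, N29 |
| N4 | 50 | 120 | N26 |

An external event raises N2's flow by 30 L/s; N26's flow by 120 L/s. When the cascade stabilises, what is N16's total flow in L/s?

50

Round 1 — N2 at 110 > 100; N26 at 160 > 130. N2, N26 seize.
  N2 sheds 110 L/s to N29, N3: 55 each.
    N29: 10+55 = 65 ≤ 90
    N3: 60+55 = 115 > 100
  N26 sheds 160 L/s to N16, N29, N3, N4: 40 each.
    N16: 10+40 = 50 ≤ 80
    N29: 65+40 = 105 > 90
    N3: 115+40 = 155 > 100
    N4: 50+40 = 90 ≤ 120
Round 2 — N29, N3 seize.
  N29 sheds 105 L/s: no online neighbours, lost.
  N3 sheds 155 L/s: no online neighbours, lost.
No further seizures.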